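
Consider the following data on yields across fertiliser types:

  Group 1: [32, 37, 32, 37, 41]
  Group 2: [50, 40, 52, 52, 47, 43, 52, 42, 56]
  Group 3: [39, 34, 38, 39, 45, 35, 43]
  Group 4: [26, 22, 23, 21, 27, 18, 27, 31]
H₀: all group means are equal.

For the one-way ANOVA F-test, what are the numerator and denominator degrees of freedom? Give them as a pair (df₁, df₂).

degrees of freedom = [3, 25]

k = 4 groups, N = 29 total
df = (k−1, N−k) = (4−1, 29−4) = (3, 25)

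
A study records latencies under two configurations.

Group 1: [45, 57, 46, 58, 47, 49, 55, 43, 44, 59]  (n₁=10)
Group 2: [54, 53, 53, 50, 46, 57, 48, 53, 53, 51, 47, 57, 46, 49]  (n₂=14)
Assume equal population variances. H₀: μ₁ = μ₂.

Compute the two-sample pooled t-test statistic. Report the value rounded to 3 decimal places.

x̄₁=50.300, s₁=6.273, n₁=10
x̄₂=51.214, s₂=3.683, n₂=14
s_p² = [9·6.273² + 13·3.683²]/22 = 24.1117
SE = √(s_p²·(1/10+1/14)) = 2.0331
t = (50.300−51.214)/2.0331 = -0.4497
df = 22

test statistic = -0.450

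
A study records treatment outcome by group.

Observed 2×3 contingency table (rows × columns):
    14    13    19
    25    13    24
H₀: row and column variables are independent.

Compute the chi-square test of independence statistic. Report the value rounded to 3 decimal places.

test statistic = 1.343

Row totals [46, 62], col totals [39, 26, 43], n=108
χ² = (14−16.61)²/16.61 + (13−11.07)²/11.07 + (19−18.31)²/18.31 + (25−22.39)²/22.39 + (13−14.93)²/14.93 + (24−24.69)²/24.69 = 1.3431
df = 2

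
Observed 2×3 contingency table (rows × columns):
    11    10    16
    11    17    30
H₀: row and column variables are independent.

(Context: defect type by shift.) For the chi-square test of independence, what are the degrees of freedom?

degrees of freedom = 2

df = (r−1)(c−1) = (2−1)·(3−1) = 2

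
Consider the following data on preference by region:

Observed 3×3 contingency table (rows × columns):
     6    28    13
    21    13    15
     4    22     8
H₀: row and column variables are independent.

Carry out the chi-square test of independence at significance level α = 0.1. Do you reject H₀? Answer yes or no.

reject H₀: yes

Row totals [47, 49, 34], col totals [31, 63, 36], n=130
χ² = (6−11.21)²/11.21 + (28−22.78)²/22.78 + (13−13.02)²/13.02 + (21−11.68)²/11.68 + (13−23.75)²/23.75 + (15−13.57)²/13.57 + (4−8.11)²/8.11 + (22−16.48)²/16.48 + (8−9.42)²/9.42 = 20.2033
df = 4
p-value (upper-tail) = 0.00046
At α=0.1: p < α → reject H₀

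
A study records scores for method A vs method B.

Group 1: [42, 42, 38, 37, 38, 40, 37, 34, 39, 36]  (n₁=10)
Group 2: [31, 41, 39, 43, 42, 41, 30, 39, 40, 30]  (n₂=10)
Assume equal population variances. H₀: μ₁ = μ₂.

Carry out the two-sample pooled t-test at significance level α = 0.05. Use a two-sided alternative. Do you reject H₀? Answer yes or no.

x̄₁=38.300, s₁=2.541, n₁=10
x̄₂=37.600, s₂=5.168, n₂=10
s_p² = [9·2.541² + 9·5.168²]/18 = 16.5833
SE = √(s_p²·(1/10+1/10)) = 1.8212
t = (38.300−37.600)/1.8212 = 0.3844
df = 18
p-value (two-sided) = 0.70521
At α=0.05: p ≥ α → fail to reject H₀

reject H₀: no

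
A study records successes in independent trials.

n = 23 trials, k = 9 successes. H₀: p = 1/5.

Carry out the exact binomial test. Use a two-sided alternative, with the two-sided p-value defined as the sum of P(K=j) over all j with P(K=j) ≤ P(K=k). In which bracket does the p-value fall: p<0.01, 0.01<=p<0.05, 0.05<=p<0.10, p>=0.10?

Exact binomial: n=23, k=9, p₀=1/5=0.2000
P(X=j) = C(n,j)·p₀^j·(1−p₀)^(n−j); p = Σ P(X=j) over j with P(X=j) ≤ P(X=9)
p-value (two-sided) = 0.03325
→ bracket: 0.01<=p<0.05

p-value bracket: 0.01<=p<0.05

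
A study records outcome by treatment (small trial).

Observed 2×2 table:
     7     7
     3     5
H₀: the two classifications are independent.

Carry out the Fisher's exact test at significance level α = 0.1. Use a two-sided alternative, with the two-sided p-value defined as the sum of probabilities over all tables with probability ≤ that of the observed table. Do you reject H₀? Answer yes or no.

Margins: r₁=14, r₂=8, c₁=10, c₂=12, n=22
p_obs = C(14,7)·C(8,3)/C(22,10); sum pmf over tables with pmf ≤ p_obs
p-value (two-sided) = 0.67492
At α=0.1: p ≥ α → fail to reject H₀

reject H₀: no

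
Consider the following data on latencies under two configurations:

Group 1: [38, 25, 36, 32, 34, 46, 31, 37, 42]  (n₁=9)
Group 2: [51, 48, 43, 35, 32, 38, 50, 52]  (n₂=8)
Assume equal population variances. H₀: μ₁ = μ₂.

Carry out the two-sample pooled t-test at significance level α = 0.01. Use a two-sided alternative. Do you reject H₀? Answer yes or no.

x̄₁=35.667, s₁=6.185, n₁=9
x̄₂=43.625, s₂=7.800, n₂=8
s_p² = [8·6.185² + 7·7.800²]/15 = 48.7917
SE = √(s_p²·(1/9+1/8)) = 3.3942
t = (35.667−43.625)/3.3942 = -2.3447
df = 15
p-value (two-sided) = 0.03322
At α=0.01: p ≥ α → fail to reject H₀

reject H₀: no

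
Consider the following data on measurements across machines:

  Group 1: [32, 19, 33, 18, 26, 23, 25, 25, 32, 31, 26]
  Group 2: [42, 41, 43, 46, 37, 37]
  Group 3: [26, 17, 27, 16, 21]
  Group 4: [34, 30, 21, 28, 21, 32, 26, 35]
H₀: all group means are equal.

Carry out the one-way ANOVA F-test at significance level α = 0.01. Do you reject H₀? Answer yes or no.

reject H₀: yes

Group means [26.36, 41.00, 21.40, 28.38], grand mean 29.000
SSB = Σnᵢ(x̄ᵢ−x̄)² = 1232.380; SSW = ΣΣ(x−x̄ᵢ)² = 637.620
MSB = 1232.380/3 = 410.7932; MSW = 637.620/26 = 24.5239
F = MSB/MSW = 16.7508
df = (3, 26)
p-value (upper-tail) = 0.00000
At α=0.01: p < α → reject H₀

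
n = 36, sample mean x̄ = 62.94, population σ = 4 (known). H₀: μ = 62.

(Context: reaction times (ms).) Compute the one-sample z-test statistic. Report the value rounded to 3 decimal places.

SE = σ/√n = 4/√36 = 0.6667
z = (x̄−μ₀)/SE = (62.94−62)/0.6667 = 1.4100

test statistic = 1.410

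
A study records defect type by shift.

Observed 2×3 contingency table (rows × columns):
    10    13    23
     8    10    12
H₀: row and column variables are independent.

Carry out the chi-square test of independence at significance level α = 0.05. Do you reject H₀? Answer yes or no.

reject H₀: no

Row totals [46, 30], col totals [18, 23, 35], n=76
χ² = (10−10.89)²/10.89 + (13−13.92)²/13.92 + (23−21.18)²/21.18 + (8−7.11)²/7.11 + (10−9.08)²/9.08 + (12−13.82)²/13.82 = 0.7348
df = 2
p-value (upper-tail) = 0.69253
At α=0.05: p ≥ α → fail to reject H₀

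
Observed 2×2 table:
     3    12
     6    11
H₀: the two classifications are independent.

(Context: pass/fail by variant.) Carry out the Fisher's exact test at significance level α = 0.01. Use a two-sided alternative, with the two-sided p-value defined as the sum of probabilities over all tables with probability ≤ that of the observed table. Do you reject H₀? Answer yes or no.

reject H₀: no

Margins: r₁=15, r₂=17, c₁=9, c₂=23, n=32
p_obs = C(15,3)·C(17,6)/C(32,9); sum pmf over tables with pmf ≤ p_obs
p-value (two-sided) = 0.44405
At α=0.01: p ≥ α → fail to reject H₀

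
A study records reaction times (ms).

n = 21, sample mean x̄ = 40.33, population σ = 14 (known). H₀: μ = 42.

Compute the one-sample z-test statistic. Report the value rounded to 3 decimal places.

test statistic = -0.547

SE = σ/√n = 14/√21 = 3.0551
z = (x̄−μ₀)/SE = (40.33−42)/3.0551 = -0.5466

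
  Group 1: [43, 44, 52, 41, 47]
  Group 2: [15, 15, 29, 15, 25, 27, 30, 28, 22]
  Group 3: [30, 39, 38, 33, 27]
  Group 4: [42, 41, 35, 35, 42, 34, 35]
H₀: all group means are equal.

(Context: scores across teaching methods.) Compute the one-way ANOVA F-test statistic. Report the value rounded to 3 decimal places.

test statistic = 23.126

Group means [45.40, 22.89, 33.40, 37.71], grand mean 33.231
SSB = Σnᵢ(x̄ᵢ−x̄)² = 1843.898; SSW = ΣΣ(x−x̄ᵢ)² = 584.717
MSB = 1843.898/3 = 614.6326; MSW = 584.717/22 = 26.5781
F = MSB/MSW = 23.1256
df = (3, 22)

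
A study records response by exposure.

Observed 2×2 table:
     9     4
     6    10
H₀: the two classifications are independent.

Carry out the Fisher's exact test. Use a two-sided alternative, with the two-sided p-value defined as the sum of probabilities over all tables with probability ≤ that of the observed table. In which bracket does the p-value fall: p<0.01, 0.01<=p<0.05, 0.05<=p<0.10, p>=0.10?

p-value bracket: p>=0.10

Margins: r₁=13, r₂=16, c₁=15, c₂=14, n=29
p_obs = C(13,9)·C(16,6)/C(29,15); sum pmf over tables with pmf ≤ p_obs
p-value (two-sided) = 0.13942
→ bracket: p>=0.10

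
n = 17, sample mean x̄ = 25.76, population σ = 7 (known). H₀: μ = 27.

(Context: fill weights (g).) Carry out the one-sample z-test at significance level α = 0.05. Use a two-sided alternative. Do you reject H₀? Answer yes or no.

reject H₀: no

SE = σ/√n = 7/√17 = 1.6977
z = (x̄−μ₀)/SE = (25.76−27)/1.6977 = -0.7304
p-value (two-sided) = 0.46516
At α=0.05: p ≥ α → fail to reject H₀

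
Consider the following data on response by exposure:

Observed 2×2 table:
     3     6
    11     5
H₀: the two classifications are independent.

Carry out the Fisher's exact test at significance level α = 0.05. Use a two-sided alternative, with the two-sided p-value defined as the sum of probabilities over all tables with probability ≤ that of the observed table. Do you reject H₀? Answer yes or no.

Margins: r₁=9, r₂=16, c₁=14, c₂=11, n=25
p_obs = C(9,3)·C(16,11)/C(25,14); sum pmf over tables with pmf ≤ p_obs
p-value (two-sided) = 0.11532
At α=0.05: p ≥ α → fail to reject H₀

reject H₀: no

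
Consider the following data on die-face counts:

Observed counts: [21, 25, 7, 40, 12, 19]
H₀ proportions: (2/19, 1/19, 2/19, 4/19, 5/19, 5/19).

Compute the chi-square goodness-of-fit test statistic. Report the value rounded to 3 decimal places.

n = 124; E_i = n·p_i = [13.05, 6.53, 13.05, 26.11, 32.63, 32.63]
χ² = (21−13.05)²/13.05 + (25−6.53)²/6.53 + (7−13.05)²/13.05 + (40−26.11)²/26.11 + (12−32.63)²/32.63 + (19−32.63)²/32.63 = 86.0726
df = 5

test statistic = 86.073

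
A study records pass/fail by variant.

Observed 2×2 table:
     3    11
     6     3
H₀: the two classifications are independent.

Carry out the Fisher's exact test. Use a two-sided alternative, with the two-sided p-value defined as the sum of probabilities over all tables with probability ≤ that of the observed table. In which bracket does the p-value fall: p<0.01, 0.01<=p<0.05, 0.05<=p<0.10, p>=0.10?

Margins: r₁=14, r₂=9, c₁=9, c₂=14, n=23
p_obs = C(14,3)·C(9,6)/C(23,9); sum pmf over tables with pmf ≤ p_obs
p-value (two-sided) = 0.07710
→ bracket: 0.05<=p<0.10

p-value bracket: 0.05<=p<0.10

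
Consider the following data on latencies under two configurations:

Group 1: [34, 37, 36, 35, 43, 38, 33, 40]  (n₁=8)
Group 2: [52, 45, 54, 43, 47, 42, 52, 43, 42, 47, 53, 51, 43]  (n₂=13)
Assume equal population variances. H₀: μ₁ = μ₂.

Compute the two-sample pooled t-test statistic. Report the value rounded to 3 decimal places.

test statistic = -5.477

x̄₁=37.000, s₁=3.295, n₁=8
x̄₂=47.231, s₂=4.585, n₂=13
s_p² = [7·3.295² + 12·4.585²]/19 = 17.2794
SE = √(s_p²·(1/8+1/13)) = 1.8679
t = (37.000−47.231)/1.8679 = -5.4771
df = 19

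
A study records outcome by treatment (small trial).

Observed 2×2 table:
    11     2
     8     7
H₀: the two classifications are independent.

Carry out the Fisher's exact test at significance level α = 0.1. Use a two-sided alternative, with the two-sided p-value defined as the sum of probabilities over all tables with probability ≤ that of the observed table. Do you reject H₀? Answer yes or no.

Margins: r₁=13, r₂=15, c₁=19, c₂=9, n=28
p_obs = C(13,11)·C(15,8)/C(28,19); sum pmf over tables with pmf ≤ p_obs
p-value (two-sided) = 0.11449
At α=0.1: p ≥ α → fail to reject H₀

reject H₀: no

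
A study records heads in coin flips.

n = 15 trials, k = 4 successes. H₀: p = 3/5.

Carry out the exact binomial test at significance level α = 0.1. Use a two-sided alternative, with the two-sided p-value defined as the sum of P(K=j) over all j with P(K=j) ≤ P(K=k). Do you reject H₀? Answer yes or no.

reject H₀: yes

Exact binomial: n=15, k=4, p₀=3/5=0.6000
P(X=j) = C(n,j)·p₀^j·(1−p₀)^(n−j); p = Σ P(X=j) over j with P(X=j) ≤ P(X=4)
p-value (two-sided) = 0.01452
At α=0.1: p < α → reject H₀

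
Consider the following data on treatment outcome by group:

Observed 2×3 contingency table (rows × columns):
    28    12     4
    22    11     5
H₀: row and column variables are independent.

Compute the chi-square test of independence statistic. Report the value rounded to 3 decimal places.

Row totals [44, 38], col totals [50, 23, 9], n=82
χ² = (28−26.83)²/26.83 + (12−12.34)²/12.34 + (4−4.83)²/4.83 + (22−23.17)²/23.17 + (11−10.66)²/10.66 + (5−4.17)²/4.17 = 0.4379
df = 2

test statistic = 0.438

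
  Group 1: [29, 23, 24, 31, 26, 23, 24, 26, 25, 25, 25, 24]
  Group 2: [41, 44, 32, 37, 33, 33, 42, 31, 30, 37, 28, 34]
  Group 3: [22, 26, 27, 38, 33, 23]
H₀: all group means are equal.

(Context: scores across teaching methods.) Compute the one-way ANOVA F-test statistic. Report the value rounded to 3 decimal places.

test statistic = 14.928

Group means [25.42, 35.17, 28.17], grand mean 29.867
SSB = Σnᵢ(x̄ᵢ−x̄)² = 592.050; SSW = ΣΣ(x−x̄ᵢ)² = 535.417
MSB = 592.050/2 = 296.0250; MSW = 535.417/27 = 19.8302
F = MSB/MSW = 14.9280
df = (2, 27)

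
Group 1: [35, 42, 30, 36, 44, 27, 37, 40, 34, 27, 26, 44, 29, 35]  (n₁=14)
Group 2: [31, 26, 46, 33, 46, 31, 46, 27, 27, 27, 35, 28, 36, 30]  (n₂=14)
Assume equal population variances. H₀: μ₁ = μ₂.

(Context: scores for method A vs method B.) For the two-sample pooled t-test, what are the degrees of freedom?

degrees of freedom = 26

df = n₁ + n₂ − 2 = 14 + 14 − 2 = 26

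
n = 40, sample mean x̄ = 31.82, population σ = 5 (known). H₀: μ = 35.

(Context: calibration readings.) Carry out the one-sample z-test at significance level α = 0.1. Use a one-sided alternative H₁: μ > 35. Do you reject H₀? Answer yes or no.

reject H₀: no

SE = σ/√n = 5/√40 = 0.7906
z = (x̄−μ₀)/SE = (31.82−35)/0.7906 = -4.0224
p-value (one-sided, H₁ greater) = 0.99997
At α=0.1: p ≥ α → fail to reject H₀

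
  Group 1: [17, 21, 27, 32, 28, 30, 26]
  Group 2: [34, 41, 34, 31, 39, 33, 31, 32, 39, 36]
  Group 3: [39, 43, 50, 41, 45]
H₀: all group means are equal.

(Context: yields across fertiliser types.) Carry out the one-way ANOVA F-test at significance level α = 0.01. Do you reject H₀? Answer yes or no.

reject H₀: yes

Group means [25.86, 35.00, 43.60], grand mean 34.045
SSB = Σnᵢ(x̄ᵢ−x̄)² = 934.897; SSW = ΣΣ(x−x̄ᵢ)² = 350.057
MSB = 934.897/2 = 467.4487; MSW = 350.057/19 = 18.4241
F = MSB/MSW = 25.3716
df = (2, 19)
p-value (upper-tail) = 0.00000
At α=0.01: p < α → reject H₀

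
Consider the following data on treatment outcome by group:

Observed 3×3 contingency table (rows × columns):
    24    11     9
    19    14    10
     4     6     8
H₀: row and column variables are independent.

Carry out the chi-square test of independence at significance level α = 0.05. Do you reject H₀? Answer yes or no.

Row totals [44, 43, 18], col totals [47, 31, 27], n=105
χ² = (24−19.70)²/19.70 + (11−12.99)²/12.99 + (9−11.31)²/11.31 + (19−19.25)²/19.25 + (14−12.70)²/12.70 + (10−11.06)²/11.06 + (4−8.06)²/8.06 + (6−5.31)²/5.31 + (8−4.63)²/4.63 = 6.5448
df = 4
p-value (upper-tail) = 0.16199
At α=0.05: p ≥ α → fail to reject H₀

reject H₀: no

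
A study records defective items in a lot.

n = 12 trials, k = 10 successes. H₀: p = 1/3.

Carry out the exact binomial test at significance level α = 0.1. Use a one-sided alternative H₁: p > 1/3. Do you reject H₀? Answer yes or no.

reject H₀: yes

Exact binomial: n=12, k=10, p₀=1/3=0.3333
P(X≥10) from Σ C(n,i)·p₀^i·(1−p₀)^(n−i)
p-value (one-sided, H₁ greater) = 0.00054
At α=0.1: p < α → reject H₀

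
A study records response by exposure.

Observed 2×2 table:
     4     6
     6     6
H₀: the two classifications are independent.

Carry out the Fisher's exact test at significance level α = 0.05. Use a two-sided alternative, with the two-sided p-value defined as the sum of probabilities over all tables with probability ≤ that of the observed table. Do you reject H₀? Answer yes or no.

Margins: r₁=10, r₂=12, c₁=10, c₂=12, n=22
p_obs = C(10,4)·C(12,6)/C(22,10); sum pmf over tables with pmf ≤ p_obs
p-value (two-sided) = 0.69136
At α=0.05: p ≥ α → fail to reject H₀

reject H₀: no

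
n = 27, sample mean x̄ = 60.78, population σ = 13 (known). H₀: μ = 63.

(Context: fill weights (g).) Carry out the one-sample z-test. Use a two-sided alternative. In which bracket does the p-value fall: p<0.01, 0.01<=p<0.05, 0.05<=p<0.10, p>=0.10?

p-value bracket: p>=0.10

SE = σ/√n = 13/√27 = 2.5019
z = (x̄−μ₀)/SE = (60.78−63)/2.5019 = -0.8873
p-value (two-sided) = 0.37489
→ bracket: p>=0.10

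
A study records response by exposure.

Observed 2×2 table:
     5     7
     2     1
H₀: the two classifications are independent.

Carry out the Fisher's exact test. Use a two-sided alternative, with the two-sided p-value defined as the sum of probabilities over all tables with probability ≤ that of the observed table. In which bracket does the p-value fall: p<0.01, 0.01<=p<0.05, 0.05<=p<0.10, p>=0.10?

p-value bracket: p>=0.10

Margins: r₁=12, r₂=3, c₁=7, c₂=8, n=15
p_obs = C(12,5)·C(3,2)/C(15,7); sum pmf over tables with pmf ≤ p_obs
p-value (two-sided) = 0.56923
→ bracket: p>=0.10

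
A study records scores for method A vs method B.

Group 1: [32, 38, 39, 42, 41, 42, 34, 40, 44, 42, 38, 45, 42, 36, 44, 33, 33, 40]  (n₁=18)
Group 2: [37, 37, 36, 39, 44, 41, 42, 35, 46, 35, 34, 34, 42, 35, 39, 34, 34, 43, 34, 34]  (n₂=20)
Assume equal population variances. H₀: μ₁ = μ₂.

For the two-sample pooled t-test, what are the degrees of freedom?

degrees of freedom = 36

df = n₁ + n₂ − 2 = 18 + 20 − 2 = 36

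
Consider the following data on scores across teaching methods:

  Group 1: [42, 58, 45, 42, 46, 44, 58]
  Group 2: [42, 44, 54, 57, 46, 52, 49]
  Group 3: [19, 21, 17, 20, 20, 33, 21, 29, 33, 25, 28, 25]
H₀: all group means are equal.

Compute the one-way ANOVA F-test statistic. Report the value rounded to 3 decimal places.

Group means [47.86, 49.14, 24.25], grand mean 37.308
SSB = Σnᵢ(x̄ᵢ−x̄)² = 3805.574; SSW = ΣΣ(x−x̄ᵢ)² = 809.964
MSB = 3805.574/2 = 1902.7871; MSW = 809.964/23 = 35.2158
F = MSB/MSW = 54.0321
df = (2, 23)

test statistic = 54.032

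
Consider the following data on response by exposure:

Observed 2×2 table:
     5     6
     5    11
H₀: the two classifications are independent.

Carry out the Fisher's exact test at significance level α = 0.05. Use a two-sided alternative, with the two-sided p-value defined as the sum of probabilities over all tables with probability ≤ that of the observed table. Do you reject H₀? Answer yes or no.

Margins: r₁=11, r₂=16, c₁=10, c₂=17, n=27
p_obs = C(11,5)·C(16,5)/C(27,10); sum pmf over tables with pmf ≤ p_obs
p-value (two-sided) = 0.68675
At α=0.05: p ≥ α → fail to reject H₀

reject H₀: no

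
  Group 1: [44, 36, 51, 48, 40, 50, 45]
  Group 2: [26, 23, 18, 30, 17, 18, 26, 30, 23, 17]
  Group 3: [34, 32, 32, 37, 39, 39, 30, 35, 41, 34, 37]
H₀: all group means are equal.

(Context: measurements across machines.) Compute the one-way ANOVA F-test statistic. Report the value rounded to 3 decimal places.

test statistic = 48.964

Group means [44.86, 22.80, 35.45], grand mean 33.286
SSB = Σnᵢ(x̄ᵢ−x̄)² = 2088.530; SSW = ΣΣ(x−x̄ᵢ)² = 533.184
MSB = 2088.530/2 = 1044.2649; MSW = 533.184/25 = 21.3274
F = MSB/MSW = 48.9636
df = (2, 25)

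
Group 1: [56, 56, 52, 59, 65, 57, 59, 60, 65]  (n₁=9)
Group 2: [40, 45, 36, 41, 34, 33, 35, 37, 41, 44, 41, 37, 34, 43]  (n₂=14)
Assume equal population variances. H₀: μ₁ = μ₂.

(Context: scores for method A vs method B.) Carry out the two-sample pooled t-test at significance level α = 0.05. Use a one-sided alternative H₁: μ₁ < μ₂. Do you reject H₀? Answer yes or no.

reject H₀: no

x̄₁=58.778, s₁=4.236, n₁=9
x̄₂=38.643, s₂=3.992, n₂=14
s_p² = [8·4.236² + 13·3.992²]/21 = 16.7033
SE = √(s_p²·(1/9+1/14)) = 1.7461
t = (58.778−38.643)/1.7461 = 11.5311
df = 21
p-value (one-sided, H₁ less) = 1.00000
At α=0.05: p ≥ α → fail to reject H₀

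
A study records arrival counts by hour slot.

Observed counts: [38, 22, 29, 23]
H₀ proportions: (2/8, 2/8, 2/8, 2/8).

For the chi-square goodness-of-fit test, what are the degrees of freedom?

df = k − 1 = 4 − 1 = 3

degrees of freedom = 3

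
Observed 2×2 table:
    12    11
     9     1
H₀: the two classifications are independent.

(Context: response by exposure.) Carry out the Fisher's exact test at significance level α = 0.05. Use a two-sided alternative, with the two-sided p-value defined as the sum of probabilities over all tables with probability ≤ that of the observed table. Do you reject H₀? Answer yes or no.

Margins: r₁=23, r₂=10, c₁=21, c₂=12, n=33
p_obs = C(23,12)·C(10,9)/C(33,21); sum pmf over tables with pmf ≤ p_obs
p-value (two-sided) = 0.05447
At α=0.05: p ≥ α → fail to reject H₀

reject H₀: no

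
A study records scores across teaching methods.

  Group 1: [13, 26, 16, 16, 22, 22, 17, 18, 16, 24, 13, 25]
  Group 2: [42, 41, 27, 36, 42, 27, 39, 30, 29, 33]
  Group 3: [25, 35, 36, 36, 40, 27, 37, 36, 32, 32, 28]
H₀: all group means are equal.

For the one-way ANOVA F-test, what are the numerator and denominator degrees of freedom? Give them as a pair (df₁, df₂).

k = 3 groups, N = 33 total
df = (k−1, N−k) = (3−1, 33−3) = (2, 30)

degrees of freedom = [2, 30]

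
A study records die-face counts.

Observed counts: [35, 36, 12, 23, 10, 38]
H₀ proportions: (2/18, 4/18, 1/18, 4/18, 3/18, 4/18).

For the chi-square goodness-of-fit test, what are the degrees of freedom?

degrees of freedom = 5

df = k − 1 = 6 − 1 = 5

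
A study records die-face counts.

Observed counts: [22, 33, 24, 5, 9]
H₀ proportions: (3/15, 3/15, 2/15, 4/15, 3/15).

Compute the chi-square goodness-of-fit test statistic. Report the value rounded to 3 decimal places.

test statistic = 43.384

n = 93; E_i = n·p_i = [18.60, 18.60, 12.40, 24.80, 18.60]
χ² = (22−18.60)²/18.60 + (33−18.60)²/18.60 + (24−12.40)²/12.40 + (5−24.80)²/24.80 + (9−18.60)²/18.60 = 43.3844
df = 4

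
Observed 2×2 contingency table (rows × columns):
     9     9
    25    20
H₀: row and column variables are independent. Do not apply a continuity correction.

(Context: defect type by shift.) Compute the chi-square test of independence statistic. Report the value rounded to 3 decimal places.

Row totals [18, 45], col totals [34, 29], n=63
χ² = (9−9.71)²/9.71 + (9−8.29)²/8.29 + (25−24.29)²/24.29 + (20−20.71)²/20.71 = 0.1597
df = 1

test statistic = 0.160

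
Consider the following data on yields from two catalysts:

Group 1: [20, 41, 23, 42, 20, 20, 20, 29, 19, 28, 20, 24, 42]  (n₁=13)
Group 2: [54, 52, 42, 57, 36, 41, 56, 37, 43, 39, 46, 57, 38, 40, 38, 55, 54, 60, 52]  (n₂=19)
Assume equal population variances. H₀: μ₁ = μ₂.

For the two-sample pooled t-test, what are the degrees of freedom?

df = n₁ + n₂ − 2 = 13 + 19 − 2 = 30

degrees of freedom = 30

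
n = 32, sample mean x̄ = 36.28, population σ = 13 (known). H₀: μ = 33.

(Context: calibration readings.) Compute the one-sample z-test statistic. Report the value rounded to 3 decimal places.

test statistic = 1.427

SE = σ/√n = 13/√32 = 2.2981
z = (x̄−μ₀)/SE = (36.28−33)/2.2981 = 1.4273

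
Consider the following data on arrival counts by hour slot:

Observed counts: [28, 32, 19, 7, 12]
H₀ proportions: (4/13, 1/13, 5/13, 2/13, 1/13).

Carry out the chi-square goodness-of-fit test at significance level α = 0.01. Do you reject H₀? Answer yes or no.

reject H₀: yes

n = 98; E_i = n·p_i = [30.15, 7.54, 37.69, 15.08, 7.54]
χ² = (28−30.15)²/30.15 + (32−7.54)²/7.54 + (19−37.69)²/37.69 + (7−15.08)²/15.08 + (12−7.54)²/7.54 = 95.7663
df = 4
p-value (upper-tail) = 0.00000
At α=0.01: p < α → reject H₀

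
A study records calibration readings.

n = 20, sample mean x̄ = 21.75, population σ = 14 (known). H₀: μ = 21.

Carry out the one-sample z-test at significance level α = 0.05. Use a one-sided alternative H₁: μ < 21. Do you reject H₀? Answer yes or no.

SE = σ/√n = 14/√20 = 3.1305
z = (x̄−μ₀)/SE = (21.75−21)/3.1305 = 0.2396
p-value (one-sided, H₁ less) = 0.59467
At α=0.05: p ≥ α → fail to reject H₀

reject H₀: no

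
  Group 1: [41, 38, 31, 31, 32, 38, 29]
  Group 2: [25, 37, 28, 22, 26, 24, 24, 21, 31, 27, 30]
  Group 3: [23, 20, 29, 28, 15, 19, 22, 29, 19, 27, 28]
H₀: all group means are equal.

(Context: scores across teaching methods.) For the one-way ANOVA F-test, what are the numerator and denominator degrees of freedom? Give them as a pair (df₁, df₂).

degrees of freedom = [2, 26]

k = 3 groups, N = 29 total
df = (k−1, N−k) = (3−1, 29−3) = (2, 26)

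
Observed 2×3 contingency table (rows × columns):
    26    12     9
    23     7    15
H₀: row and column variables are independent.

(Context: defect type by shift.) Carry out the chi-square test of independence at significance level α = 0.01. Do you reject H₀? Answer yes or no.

reject H₀: no

Row totals [47, 45], col totals [49, 19, 24], n=92
χ² = (26−25.03)²/25.03 + (12−9.71)²/9.71 + (9−12.26)²/12.26 + (23−23.97)²/23.97 + (7−9.29)²/9.29 + (15−11.74)²/11.74 = 2.9574
df = 2
p-value (upper-tail) = 0.22794
At α=0.01: p ≥ α → fail to reject H₀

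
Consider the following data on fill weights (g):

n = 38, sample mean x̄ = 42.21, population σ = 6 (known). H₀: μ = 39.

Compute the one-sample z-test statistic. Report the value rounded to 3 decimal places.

SE = σ/√n = 6/√38 = 0.9733
z = (x̄−μ₀)/SE = (42.21−39)/0.9733 = 3.2980

test statistic = 3.298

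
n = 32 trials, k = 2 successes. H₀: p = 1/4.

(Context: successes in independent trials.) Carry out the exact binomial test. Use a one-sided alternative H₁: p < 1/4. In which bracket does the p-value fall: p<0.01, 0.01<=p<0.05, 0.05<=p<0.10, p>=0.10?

Exact binomial: n=32, k=2, p₀=1/4=0.2500
P(X≤2) from Σ C(n,i)·p₀^i·(1−p₀)^(n−i)
p-value (one-sided, H₁ less) = 0.00671
→ bracket: p<0.01

p-value bracket: p<0.01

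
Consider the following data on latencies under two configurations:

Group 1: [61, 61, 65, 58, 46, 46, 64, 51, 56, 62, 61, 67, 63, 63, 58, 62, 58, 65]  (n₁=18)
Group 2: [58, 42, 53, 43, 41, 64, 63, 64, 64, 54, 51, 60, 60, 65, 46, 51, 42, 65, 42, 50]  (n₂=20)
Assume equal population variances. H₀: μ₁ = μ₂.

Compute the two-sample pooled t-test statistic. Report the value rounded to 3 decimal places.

test statistic = 2.133

x̄₁=59.278, s₁=6.115, n₁=18
x̄₂=53.900, s₂=8.979, n₂=20
s_p² = [17·6.115² + 19·8.979²]/36 = 60.2059
SE = √(s_p²·(1/18+1/20)) = 2.5209
t = (59.278−53.900)/2.5209 = 2.1333
df = 36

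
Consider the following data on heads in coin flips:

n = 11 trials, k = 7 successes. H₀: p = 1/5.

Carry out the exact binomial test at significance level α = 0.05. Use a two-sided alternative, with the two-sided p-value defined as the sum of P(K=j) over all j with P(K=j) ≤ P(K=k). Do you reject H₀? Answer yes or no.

reject H₀: yes

Exact binomial: n=11, k=7, p₀=1/5=0.2000
P(X=j) = C(n,j)·p₀^j·(1−p₀)^(n−j); p = Σ P(X=j) over j with P(X=j) ≤ P(X=7)
p-value (two-sided) = 0.00197
At α=0.05: p < α → reject H₀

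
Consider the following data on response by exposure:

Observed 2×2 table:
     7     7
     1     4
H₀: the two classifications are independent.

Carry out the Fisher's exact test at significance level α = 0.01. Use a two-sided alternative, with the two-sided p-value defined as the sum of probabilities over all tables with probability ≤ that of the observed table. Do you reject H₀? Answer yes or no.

reject H₀: no

Margins: r₁=14, r₂=5, c₁=8, c₂=11, n=19
p_obs = C(14,7)·C(5,1)/C(19,8); sum pmf over tables with pmf ≤ p_obs
p-value (two-sided) = 0.33781
At α=0.01: p ≥ α → fail to reject H₀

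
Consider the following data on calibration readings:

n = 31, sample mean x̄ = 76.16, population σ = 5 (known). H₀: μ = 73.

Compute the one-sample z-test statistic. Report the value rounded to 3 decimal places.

test statistic = 3.519

SE = σ/√n = 5/√31 = 0.8980
z = (x̄−μ₀)/SE = (76.16−73)/0.8980 = 3.5188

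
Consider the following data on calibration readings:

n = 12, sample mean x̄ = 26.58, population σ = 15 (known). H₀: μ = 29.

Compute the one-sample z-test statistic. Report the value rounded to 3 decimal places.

test statistic = -0.559

SE = σ/√n = 15/√12 = 4.3301
z = (x̄−μ₀)/SE = (26.58−29)/4.3301 = -0.5589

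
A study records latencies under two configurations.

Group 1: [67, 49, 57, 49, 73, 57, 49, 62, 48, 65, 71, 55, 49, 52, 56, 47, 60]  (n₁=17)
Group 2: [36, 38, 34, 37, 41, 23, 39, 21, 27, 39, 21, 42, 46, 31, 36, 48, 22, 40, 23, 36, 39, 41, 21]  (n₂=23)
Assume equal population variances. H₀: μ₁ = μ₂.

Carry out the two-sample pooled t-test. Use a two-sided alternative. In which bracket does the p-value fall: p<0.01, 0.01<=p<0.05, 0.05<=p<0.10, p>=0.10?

x̄₁=56.824, s₁=8.353, n₁=17
x̄₂=33.957, s₂=8.531, n₂=23
s_p² = [16·8.353² + 22·8.531²]/38 = 71.5112
SE = √(s_p²·(1/17+1/23)) = 2.7048
t = (56.824−33.957)/2.7048 = 8.4544
df = 38
p-value (two-sided) = 0.00000
→ bracket: p<0.01

p-value bracket: p<0.01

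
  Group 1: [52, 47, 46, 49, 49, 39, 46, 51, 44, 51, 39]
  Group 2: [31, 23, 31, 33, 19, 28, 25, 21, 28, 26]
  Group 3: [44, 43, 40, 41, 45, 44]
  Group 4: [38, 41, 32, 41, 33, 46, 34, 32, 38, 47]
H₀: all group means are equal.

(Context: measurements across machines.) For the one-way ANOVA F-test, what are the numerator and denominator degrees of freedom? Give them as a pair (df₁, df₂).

k = 4 groups, N = 37 total
df = (k−1, N−k) = (4−1, 37−4) = (3, 33)

degrees of freedom = [3, 33]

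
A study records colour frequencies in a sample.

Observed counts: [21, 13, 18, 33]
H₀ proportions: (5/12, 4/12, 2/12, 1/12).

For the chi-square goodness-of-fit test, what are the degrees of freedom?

df = k − 1 = 4 − 1 = 3

degrees of freedom = 3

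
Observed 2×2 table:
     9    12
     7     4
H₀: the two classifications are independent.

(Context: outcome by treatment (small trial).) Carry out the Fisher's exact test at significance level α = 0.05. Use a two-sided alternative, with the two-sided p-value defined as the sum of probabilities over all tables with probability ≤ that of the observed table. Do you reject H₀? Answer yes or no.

reject H₀: no

Margins: r₁=21, r₂=11, c₁=16, c₂=16, n=32
p_obs = C(21,9)·C(11,7)/C(32,16); sum pmf over tables with pmf ≤ p_obs
p-value (two-sided) = 0.45779
At α=0.05: p ≥ α → fail to reject H₀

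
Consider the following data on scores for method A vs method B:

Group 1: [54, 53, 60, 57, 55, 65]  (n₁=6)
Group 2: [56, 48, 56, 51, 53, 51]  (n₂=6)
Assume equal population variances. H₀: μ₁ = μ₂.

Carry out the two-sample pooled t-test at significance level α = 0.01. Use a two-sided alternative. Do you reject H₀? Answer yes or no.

x̄₁=57.333, s₁=4.502, n₁=6
x̄₂=52.500, s₂=3.146, n₂=6
s_p² = [5·4.502² + 5·3.146²]/10 = 15.0833
SE = √(s_p²·(1/6+1/6)) = 2.2423
t = (57.333−52.500)/2.2423 = 2.1556
df = 10
p-value (two-sided) = 0.05653
At α=0.01: p ≥ α → fail to reject H₀

reject H₀: no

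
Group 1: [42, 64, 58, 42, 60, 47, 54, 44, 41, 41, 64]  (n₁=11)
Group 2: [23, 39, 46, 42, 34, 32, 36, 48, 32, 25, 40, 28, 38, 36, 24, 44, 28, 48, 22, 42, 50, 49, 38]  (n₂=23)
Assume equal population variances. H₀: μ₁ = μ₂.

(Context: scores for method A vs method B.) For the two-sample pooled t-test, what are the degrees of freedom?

degrees of freedom = 32

df = n₁ + n₂ − 2 = 11 + 23 − 2 = 32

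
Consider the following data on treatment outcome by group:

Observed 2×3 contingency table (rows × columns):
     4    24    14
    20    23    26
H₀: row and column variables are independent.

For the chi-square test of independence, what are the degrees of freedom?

df = (r−1)(c−1) = (2−1)·(3−1) = 2

degrees of freedom = 2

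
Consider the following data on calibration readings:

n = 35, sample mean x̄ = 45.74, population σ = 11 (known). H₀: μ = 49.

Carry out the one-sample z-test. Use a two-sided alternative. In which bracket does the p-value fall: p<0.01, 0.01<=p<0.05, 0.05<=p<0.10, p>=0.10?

p-value bracket: 0.05<=p<0.10

SE = σ/√n = 11/√35 = 1.8593
z = (x̄−μ₀)/SE = (45.74−49)/1.8593 = -1.7533
p-value (two-sided) = 0.07955
→ bracket: 0.05<=p<0.10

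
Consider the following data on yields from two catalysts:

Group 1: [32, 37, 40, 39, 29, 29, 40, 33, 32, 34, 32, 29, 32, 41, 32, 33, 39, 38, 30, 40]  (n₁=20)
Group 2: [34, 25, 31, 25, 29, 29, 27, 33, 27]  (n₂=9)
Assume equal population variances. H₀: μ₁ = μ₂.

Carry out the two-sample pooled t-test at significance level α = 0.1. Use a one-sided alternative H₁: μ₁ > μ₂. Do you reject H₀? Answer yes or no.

reject H₀: yes

x̄₁=34.550, s₁=4.224, n₁=20
x̄₂=28.889, s₂=3.257, n₂=9
s_p² = [19·4.224² + 8·3.257²]/27 = 15.6977
SE = √(s_p²·(1/20+1/9)) = 1.5903
t = (34.550−28.889)/1.5903 = 3.5598
df = 27
p-value (one-sided, H₁ greater) = 0.00070
At α=0.1: p < α → reject H₀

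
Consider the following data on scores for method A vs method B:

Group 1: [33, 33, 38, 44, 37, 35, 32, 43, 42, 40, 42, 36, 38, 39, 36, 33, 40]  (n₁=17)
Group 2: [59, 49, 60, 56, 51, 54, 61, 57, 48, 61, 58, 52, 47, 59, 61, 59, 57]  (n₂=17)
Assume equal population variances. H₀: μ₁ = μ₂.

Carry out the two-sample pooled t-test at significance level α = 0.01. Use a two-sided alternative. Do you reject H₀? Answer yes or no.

x̄₁=37.706, s₁=3.788, n₁=17
x̄₂=55.824, s₂=4.760, n₂=17
s_p² = [16·3.788² + 16·4.760²]/32 = 18.5000
SE = √(s_p²·(1/17+1/17)) = 1.4753
t = (37.706−55.824)/1.4753 = -12.2808
df = 32
p-value (two-sided) = 0.00000
At α=0.01: p < α → reject H₀

reject H₀: yes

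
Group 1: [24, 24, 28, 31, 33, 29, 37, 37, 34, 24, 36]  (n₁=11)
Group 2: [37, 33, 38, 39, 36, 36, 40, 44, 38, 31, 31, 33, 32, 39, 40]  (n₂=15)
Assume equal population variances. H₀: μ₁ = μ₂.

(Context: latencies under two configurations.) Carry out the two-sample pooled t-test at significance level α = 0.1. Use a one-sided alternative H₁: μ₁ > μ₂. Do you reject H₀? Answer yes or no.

reject H₀: no

x̄₁=30.636, s₁=5.182, n₁=11
x̄₂=36.467, s₂=3.815, n₂=15
s_p² = [10·5.182² + 14·3.815²]/24 = 19.6783
SE = √(s_p²·(1/11+1/15)) = 1.7609
t = (30.636−36.467)/1.7609 = -3.3110
df = 24
p-value (one-sided, H₁ greater) = 0.99853
At α=0.1: p ≥ α → fail to reject H₀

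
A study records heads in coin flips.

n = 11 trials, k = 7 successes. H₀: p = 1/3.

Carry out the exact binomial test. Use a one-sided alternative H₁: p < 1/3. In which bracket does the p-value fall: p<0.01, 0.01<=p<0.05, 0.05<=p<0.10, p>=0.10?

p-value bracket: p>=0.10

Exact binomial: n=11, k=7, p₀=1/3=0.3333
P(X≤7) from Σ C(n,i)·p₀^i·(1−p₀)^(n−i)
p-value (one-sided, H₁ less) = 0.99118
→ bracket: p>=0.10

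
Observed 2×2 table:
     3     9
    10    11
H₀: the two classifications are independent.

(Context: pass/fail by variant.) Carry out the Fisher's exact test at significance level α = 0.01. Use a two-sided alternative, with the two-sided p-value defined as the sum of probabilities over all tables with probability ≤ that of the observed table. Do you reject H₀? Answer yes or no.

reject H₀: no

Margins: r₁=12, r₂=21, c₁=13, c₂=20, n=33
p_obs = C(12,3)·C(21,10)/C(33,13); sum pmf over tables with pmf ≤ p_obs
p-value (two-sided) = 0.27752
At α=0.01: p ≥ α → fail to reject H₀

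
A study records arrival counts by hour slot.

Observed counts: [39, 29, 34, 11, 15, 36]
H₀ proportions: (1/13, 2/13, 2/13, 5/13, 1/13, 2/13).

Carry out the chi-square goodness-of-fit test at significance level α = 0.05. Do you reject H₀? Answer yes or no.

n = 164; E_i = n·p_i = [12.62, 25.23, 25.23, 63.08, 12.62, 25.23]
χ² = (39−12.62)²/12.62 + (29−25.23)²/25.23 + (34−25.23)²/25.23 + (11−63.08)²/63.08 + (15−12.62)²/12.62 + (36−25.23)²/25.23 = 106.8360
df = 5
p-value (upper-tail) = 0.00000
At α=0.05: p < α → reject H₀

reject H₀: yes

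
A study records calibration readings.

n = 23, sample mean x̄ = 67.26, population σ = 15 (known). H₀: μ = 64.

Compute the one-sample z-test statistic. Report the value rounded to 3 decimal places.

SE = σ/√n = 15/√23 = 3.1277
z = (x̄−μ₀)/SE = (67.26−64)/3.1277 = 1.0423

test statistic = 1.042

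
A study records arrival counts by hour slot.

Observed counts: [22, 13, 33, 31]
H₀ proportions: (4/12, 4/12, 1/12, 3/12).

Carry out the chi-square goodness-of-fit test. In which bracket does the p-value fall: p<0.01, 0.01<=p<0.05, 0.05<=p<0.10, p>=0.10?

p-value bracket: p<0.01

n = 99; E_i = n·p_i = [33.00, 33.00, 8.25, 24.75]
χ² = (22−33.00)²/33.00 + (13−33.00)²/33.00 + (33−8.25)²/8.25 + (31−24.75)²/24.75 = 91.6162
df = 3
p-value (upper-tail) = 0.00000
→ bracket: p<0.01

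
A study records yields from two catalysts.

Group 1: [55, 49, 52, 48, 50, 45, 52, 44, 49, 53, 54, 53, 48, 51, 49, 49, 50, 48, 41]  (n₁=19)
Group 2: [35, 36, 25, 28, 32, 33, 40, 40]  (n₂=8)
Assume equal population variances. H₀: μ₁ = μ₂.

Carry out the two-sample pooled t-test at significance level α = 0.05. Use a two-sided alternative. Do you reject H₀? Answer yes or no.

x̄₁=49.474, s₁=3.502, n₁=19
x̄₂=33.625, s₂=5.317, n₂=8
s_p² = [18·3.502² + 7·5.317²]/25 = 16.7445
SE = √(s_p²·(1/19+1/8)) = 1.7246
t = (49.474−33.625)/1.7246 = 9.1896
df = 25
p-value (two-sided) = 0.00000
At α=0.05: p < α → reject H₀

reject H₀: yes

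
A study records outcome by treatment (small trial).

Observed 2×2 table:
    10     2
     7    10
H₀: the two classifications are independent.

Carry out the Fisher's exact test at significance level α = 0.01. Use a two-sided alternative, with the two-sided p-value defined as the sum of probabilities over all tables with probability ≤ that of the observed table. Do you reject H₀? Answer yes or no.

Margins: r₁=12, r₂=17, c₁=17, c₂=12, n=29
p_obs = C(12,10)·C(17,7)/C(29,17); sum pmf over tables with pmf ≤ p_obs
p-value (two-sided) = 0.05348
At α=0.01: p ≥ α → fail to reject H₀

reject H₀: no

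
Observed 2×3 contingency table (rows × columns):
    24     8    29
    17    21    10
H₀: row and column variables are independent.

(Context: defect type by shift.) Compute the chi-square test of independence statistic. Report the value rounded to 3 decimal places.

Row totals [61, 48], col totals [41, 29, 39], n=109
χ² = (24−22.94)²/22.94 + (8−16.23)²/16.23 + (29−21.83)²/21.83 + (17−18.06)²/18.06 + (21−12.77)²/12.77 + (10−17.17)²/17.17 = 14.9412
df = 2

test statistic = 14.941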